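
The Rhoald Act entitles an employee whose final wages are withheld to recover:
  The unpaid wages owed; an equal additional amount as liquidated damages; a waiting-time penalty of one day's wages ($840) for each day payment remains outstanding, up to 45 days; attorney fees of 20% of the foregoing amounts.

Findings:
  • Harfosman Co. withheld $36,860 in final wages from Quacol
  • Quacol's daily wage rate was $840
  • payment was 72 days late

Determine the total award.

Liquidated damages (equal amount): $36,860
Penalty days: min(72, 45) = 45
Waiting-time penalty: 45 × $840 = $37,800
Subtotal: $36,860 + $36,860 + $37,800 = $111,520
Attorney fees: 20% of $111,520 = $22,304
Total award: $111,520 + $22,304 = $133,824

$133,824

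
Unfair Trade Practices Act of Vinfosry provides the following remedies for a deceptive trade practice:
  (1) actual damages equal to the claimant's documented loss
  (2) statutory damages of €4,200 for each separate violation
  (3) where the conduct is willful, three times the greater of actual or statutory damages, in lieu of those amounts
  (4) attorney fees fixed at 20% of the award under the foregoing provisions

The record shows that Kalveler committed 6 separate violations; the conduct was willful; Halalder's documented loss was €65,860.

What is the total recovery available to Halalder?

€237,096

Statutory damages: 6 × €4,200 = €25,200
Greater of actual damages (€65,860) or statutory damages (€25,200): €65,860
Trebled: 3 × €65,860 = €197,580
Attorney fees: 20% of €197,580 = €39,516
Total recovery: €197,580 + €39,516 = €237,096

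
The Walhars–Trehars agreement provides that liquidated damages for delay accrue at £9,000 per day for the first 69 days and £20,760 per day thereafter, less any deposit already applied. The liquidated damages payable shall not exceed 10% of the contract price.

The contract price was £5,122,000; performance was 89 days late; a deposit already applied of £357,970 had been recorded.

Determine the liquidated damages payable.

First 69 days: 69 × £9,000 = £621,000
Remaining days: (89 − 69) × £20,760 = £415,200
Accrued per-day damages: £621,000 + £415,200 = £1,036,200
Less deposit already applied: £1,036,200 − £357,970 = £678,230
Cap: 10% of £5,122,000 = £512,200
Cap at £512,200: £678,230 exceeds the cap → £512,200

£512,200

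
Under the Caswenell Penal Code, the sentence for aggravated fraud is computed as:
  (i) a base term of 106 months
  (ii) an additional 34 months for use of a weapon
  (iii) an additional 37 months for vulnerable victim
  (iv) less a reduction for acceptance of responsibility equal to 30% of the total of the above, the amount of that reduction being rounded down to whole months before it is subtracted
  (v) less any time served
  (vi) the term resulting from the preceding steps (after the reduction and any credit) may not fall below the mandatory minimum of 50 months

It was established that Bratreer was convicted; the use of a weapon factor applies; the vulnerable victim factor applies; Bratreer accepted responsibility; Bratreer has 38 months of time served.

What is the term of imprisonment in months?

Use of a weapon enhancement: +34 months
Vulnerable victim enhancement: +37 months
Adjusted term: 106 months + 34 months + 37 months = 177 months
Acceptance of responsibility reduction: 30% of 177 months = 53 months (rounded down)
After reduction: 177 − 53 = 124 months
Less time served: 124 months − 38 months = 86 months
Minimum 50 months: 86 months meets the minimum, no increase.

Sentence: 86 months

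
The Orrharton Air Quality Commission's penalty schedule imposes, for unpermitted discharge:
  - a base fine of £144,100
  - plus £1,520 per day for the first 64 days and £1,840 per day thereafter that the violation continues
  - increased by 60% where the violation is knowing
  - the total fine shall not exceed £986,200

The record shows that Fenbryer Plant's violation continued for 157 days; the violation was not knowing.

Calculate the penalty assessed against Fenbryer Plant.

First 64 days: 64 × £1,520 = £97,280
Remaining days: (157 − 64) × £1,840 = £171,120
Per-day component: £97,280 + £171,120 = £268,400
Base plus per-day: £144,100 + £268,400 = £412,500
The violation was not knowing: no 60% increase.
Cap at £986,200: £412,500 is within the cap, no reduction.

£412,500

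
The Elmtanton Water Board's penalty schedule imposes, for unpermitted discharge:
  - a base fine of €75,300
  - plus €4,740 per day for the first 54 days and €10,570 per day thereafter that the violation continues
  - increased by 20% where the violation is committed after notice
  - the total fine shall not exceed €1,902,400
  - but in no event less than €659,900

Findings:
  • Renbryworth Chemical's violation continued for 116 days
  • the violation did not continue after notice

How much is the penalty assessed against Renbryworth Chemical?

€986,600

First 54 days: 54 × €4,740 = €255,960
Remaining days: (116 − 54) × €10,570 = €655,340
Per-day component: €255,960 + €655,340 = €911,300
Base plus per-day: €75,300 + €911,300 = €986,600
The violation did not continue after notice: no 20% increase.
Cap at €1,902,400: €986,600 is within the cap, no reduction.
Minimum €659,900: €986,600 meets the minimum, no increase.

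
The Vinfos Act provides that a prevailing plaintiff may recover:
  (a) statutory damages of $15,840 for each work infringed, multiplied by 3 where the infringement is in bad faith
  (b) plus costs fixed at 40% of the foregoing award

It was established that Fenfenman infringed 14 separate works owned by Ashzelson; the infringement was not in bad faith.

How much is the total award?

Statutory damages: 14 × $15,840 = $221,760
Infringement not in bad faith: no ×3 enhancement.
Costs: 40% of $221,760 = $88,704
Award plus costs: $221,760 + $88,704 = $310,464

Award: $310,464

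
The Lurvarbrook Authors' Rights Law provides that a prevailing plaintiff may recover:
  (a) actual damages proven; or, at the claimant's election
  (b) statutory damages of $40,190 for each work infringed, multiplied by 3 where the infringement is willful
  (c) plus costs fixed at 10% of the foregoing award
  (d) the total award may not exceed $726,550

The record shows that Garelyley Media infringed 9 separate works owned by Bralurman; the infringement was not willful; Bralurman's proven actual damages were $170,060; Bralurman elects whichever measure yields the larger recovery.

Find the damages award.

Statutory damages: 9 × $40,190 = $361,710
Infringement not willful: no ×3 enhancement.
Greater of actual damages ($170,060) or statutory damages ($361,710): $361,710
Costs: 10% of $361,710 = $36,171
Award plus costs: $361,710 + $36,171 = $397,881
Cap at $726,550: $397,881 is within the cap, no reduction.

$397,881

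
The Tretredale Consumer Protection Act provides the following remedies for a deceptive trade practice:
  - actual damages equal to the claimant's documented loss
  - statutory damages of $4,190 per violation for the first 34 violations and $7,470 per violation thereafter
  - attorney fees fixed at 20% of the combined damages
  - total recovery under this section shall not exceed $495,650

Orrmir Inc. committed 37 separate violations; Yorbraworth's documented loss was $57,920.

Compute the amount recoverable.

Total recovery: $267,348

First 34 violations: 34 × $4,190 = $142,460
Remaining violations: (37 − 34) × $7,470 = $22,410
Statutory damages: $142,460 + $22,410 = $164,870
Combined damages: $57,920 + $164,870 = $222,790
Attorney fees: 20% of $222,790 = $44,558
Total before cap: $222,790 + $44,558 = $267,348
Cap at $495,650: $267,348 is within the cap, no reduction.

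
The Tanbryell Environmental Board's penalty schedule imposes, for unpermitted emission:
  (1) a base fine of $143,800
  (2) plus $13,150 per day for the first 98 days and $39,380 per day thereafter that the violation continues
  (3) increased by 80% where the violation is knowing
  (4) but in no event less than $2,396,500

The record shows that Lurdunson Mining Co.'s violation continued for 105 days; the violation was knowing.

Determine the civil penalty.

First 98 days: 98 × $13,150 = $1,288,700
Remaining days: (105 − 98) × $39,380 = $275,660
Per-day component: $1,288,700 + $275,660 = $1,564,360
Base plus per-day: $143,800 + $1,564,360 = $1,708,160
Enhancement: 80% of $1,708,160 = $1,366,528
Enhanced fine: $1,708,160 + $1,366,528 = $3,074,688
Minimum $2,396,500: $3,074,688 meets the minimum, no increase.

$3,074,688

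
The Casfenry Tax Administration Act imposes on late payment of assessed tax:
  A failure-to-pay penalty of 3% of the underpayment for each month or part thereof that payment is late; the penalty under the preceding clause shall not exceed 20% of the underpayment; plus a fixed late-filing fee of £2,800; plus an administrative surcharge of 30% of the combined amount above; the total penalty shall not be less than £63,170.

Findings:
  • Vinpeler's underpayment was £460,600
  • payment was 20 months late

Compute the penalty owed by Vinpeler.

£123,396

Accrued rate: 3% × 20 = 60%, capped at 20% → 20%
Failure-to-pay penalty: 20% of £460,600 = £92,120
Penalty before surcharge: £92,120 + £2,800 = £94,920
Administrative surcharge: 30% of £94,920 = £28,476
Total penalty: £94,920 + £28,476 = £123,396
Minimum £63,170: £123,396 meets the minimum, no increase.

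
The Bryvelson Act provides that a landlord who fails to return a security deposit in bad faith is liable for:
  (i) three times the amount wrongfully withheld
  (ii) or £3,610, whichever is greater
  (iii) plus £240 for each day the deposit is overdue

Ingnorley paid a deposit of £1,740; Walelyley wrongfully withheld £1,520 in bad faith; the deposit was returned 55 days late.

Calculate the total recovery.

Trebled: 3 × £1,520 = £4,560
Minimum £3,610: £4,560 meets the minimum, no increase.
Late-return penalty: 55 × £240 = £13,200
Damages plus late penalty: £4,560 + £13,200 = £17,760

£17,760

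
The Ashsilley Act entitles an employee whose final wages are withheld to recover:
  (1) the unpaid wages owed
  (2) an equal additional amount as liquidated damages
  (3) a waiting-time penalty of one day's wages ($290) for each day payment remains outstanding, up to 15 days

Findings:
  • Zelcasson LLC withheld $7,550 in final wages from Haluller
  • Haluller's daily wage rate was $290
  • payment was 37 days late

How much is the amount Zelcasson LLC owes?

Liquidated damages (equal amount): $7,550
Penalty days: min(37, 15) = 15
Waiting-time penalty: 15 × $290 = $4,350
Total award: $7,550 + $7,550 + $4,350 = $19,450

$19,450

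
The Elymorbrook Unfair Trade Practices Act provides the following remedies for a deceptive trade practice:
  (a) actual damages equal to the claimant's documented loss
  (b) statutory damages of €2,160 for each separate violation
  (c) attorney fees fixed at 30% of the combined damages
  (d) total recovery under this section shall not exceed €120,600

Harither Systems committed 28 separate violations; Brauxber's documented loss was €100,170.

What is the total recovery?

Statutory damages: 28 × €2,160 = €60,480
Combined damages: €100,170 + €60,480 = €160,650
Attorney fees: 30% of €160,650 = €48,195
Total before cap: €160,650 + €48,195 = €208,845
Cap at €120,600: €208,845 exceeds the cap → €120,600

€120,600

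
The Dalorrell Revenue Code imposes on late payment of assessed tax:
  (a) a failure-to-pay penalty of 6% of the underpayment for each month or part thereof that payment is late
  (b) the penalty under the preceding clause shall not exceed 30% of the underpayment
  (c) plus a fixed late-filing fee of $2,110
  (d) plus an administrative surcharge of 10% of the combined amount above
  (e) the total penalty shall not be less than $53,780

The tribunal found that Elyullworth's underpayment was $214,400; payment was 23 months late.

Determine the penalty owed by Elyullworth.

$73,073

Accrued rate: 6% × 23 = 138%, capped at 30% → 30%
Failure-to-pay penalty: 30% of $214,400 = $64,320
Penalty before surcharge: $64,320 + $2,110 = $66,430
Administrative surcharge: 10% of $66,430 = $6,643
Total penalty: $66,430 + $6,643 = $73,073
Minimum $53,780: $73,073 meets the minimum, no increase.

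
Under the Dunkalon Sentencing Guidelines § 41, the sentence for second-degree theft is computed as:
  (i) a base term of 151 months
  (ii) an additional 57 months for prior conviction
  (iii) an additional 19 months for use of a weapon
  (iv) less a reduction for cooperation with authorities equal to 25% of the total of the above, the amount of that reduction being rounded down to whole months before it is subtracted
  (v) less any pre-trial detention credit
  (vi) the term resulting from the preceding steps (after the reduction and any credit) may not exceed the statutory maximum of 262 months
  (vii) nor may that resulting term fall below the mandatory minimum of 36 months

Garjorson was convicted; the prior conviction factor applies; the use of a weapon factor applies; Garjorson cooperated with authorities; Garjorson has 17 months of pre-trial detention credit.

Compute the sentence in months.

Prior conviction enhancement: +57 months
Use of a weapon enhancement: +19 months
Adjusted term: 151 months + 57 months + 19 months = 227 months
Cooperation with authorities reduction: 25% of 227 months = 56 months (rounded down)
After reduction: 227 − 56 = 171 months
Less pre-trial detention credit: 171 months − 17 months = 154 months
Cap at 262 months: 154 months is within the cap, no reduction.
Minimum 36 months: 154 months meets the minimum, no increase.

154 months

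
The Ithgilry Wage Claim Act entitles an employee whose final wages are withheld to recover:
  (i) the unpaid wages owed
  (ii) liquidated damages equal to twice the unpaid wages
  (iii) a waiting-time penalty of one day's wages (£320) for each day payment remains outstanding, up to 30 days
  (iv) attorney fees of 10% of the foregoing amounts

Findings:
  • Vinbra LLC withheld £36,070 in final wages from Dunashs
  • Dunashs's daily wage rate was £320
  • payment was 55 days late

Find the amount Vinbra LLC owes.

Doubled: 2 × £36,070 = £72,140
Penalty days: min(55, 30) = 30
Waiting-time penalty: 30 × £320 = £9,600
Subtotal: £36,070 + £72,140 + £9,600 = £117,810
Attorney fees: 10% of £117,810 = £11,781
Total award: £117,810 + £11,781 = £129,591

£129,591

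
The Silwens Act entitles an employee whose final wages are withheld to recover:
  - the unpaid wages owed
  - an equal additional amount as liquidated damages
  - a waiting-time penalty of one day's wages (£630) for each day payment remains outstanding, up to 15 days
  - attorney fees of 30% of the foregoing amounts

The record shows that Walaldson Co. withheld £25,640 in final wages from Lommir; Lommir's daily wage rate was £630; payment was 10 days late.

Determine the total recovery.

£74,854

Liquidated damages (equal amount): £25,640
Penalty days: min(10, 15) = 10
Waiting-time penalty: 10 × £630 = £6,300
Subtotal: £25,640 + £25,640 + £6,300 = £57,580
Attorney fees: 30% of £57,580 = £17,274
Total award: £57,580 + £17,274 = £74,854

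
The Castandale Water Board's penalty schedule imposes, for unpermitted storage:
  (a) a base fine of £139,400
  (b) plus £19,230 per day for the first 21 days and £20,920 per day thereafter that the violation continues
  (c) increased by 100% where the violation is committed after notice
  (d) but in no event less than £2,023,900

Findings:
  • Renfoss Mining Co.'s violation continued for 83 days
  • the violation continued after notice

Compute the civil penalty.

£3,680,540

First 21 days: 21 × £19,230 = £403,830
Remaining days: (83 − 21) × £20,920 = £1,297,040
Per-day component: £403,830 + £1,297,040 = £1,700,870
Base plus per-day: £139,400 + £1,700,870 = £1,840,270
Enhancement: 100% of £1,840,270 = £1,840,270
Enhanced fine: £1,840,270 + £1,840,270 = £3,680,540
Minimum £2,023,900: £3,680,540 meets the minimum, no increase.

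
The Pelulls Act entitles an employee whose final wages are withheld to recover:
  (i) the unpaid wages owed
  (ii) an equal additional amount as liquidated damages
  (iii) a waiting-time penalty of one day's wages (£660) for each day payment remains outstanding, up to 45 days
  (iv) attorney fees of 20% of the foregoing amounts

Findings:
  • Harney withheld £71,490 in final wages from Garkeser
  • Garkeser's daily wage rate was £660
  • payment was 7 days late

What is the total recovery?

Liquidated damages (equal amount): £71,490
Penalty days: min(7, 45) = 7
Waiting-time penalty: 7 × £660 = £4,620
Subtotal: £71,490 + £71,490 + £4,620 = £147,600
Attorney fees: 20% of £147,600 = £29,520
Total award: £147,600 + £29,520 = £177,120

£177,120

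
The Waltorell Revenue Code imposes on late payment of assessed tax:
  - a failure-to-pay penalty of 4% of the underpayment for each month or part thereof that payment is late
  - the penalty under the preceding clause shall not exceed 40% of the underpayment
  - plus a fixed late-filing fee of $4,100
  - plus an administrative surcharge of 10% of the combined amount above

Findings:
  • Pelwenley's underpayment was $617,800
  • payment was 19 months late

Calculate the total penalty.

Accrued rate: 4% × 19 = 76%, capped at 40% → 40%
Failure-to-pay penalty: 40% of $617,800 = $247,120
Penalty before surcharge: $247,120 + $4,100 = $251,220
Administrative surcharge: 10% of $251,220 = $25,122
Total penalty: $251,220 + $25,122 = $276,342

Penalty: $276,342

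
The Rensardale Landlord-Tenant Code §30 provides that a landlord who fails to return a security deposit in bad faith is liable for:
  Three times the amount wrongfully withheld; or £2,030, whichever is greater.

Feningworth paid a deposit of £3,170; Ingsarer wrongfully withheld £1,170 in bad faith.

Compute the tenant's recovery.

Trebled: 3 × £1,170 = £3,510
Minimum £2,030: £3,510 meets the minimum, no increase.

£3,510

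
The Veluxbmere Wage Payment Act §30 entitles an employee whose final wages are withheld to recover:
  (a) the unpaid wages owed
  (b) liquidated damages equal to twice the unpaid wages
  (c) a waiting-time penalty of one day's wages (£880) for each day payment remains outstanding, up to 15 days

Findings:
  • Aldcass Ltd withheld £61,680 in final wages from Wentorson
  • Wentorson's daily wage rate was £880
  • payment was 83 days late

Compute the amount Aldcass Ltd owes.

Doubled: 2 × £61,680 = £123,360
Penalty days: min(83, 15) = 15
Waiting-time penalty: 15 × £880 = £13,200
Total award: £61,680 + £123,360 + £13,200 = £198,240

£198,240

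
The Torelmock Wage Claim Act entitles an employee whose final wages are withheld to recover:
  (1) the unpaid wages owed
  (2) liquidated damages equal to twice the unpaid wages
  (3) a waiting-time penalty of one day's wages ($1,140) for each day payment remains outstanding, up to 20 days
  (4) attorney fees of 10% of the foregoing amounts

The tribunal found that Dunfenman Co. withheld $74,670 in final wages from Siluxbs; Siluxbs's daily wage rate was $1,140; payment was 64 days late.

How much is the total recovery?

$271,491

Doubled: 2 × $74,670 = $149,340
Penalty days: min(64, 20) = 20
Waiting-time penalty: 20 × $1,140 = $22,800
Subtotal: $74,670 + $149,340 + $22,800 = $246,810
Attorney fees: 10% of $246,810 = $24,681
Total award: $246,810 + $24,681 = $271,491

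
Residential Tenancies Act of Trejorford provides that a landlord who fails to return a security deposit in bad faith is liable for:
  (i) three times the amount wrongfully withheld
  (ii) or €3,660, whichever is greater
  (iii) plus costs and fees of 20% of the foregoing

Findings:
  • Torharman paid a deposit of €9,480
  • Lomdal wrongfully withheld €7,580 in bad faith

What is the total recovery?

Trebled: 3 × €7,580 = €22,740
Minimum €3,660: €22,740 meets the minimum, no increase.
Costs and fees: 20% of €22,740 = €4,548
Total recovery: €22,740 + €4,548 = €27,288

€27,288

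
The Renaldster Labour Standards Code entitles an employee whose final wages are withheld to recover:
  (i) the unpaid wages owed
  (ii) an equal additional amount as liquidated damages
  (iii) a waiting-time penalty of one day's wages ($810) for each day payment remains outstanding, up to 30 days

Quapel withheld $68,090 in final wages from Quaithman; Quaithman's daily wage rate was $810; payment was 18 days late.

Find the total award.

Liquidated damages (equal amount): $68,090
Penalty days: min(18, 30) = 18
Waiting-time penalty: 18 × $810 = $14,580
Total award: $68,090 + $68,090 + $14,580 = $150,760

$150,760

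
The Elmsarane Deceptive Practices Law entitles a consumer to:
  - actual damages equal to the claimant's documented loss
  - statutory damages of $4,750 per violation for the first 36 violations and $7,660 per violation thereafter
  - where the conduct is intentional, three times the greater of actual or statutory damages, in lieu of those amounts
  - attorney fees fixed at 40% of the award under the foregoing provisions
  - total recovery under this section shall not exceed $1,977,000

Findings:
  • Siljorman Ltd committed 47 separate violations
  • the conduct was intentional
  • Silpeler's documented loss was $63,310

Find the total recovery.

$1,072,092

First 36 violations: 36 × $4,750 = $171,000
Remaining violations: (47 − 36) × $7,660 = $84,260
Statutory damages: $171,000 + $84,260 = $255,260
Greater of actual damages ($63,310) or statutory damages ($255,260): $255,260
Trebled: 3 × $255,260 = $765,780
Attorney fees: 40% of $765,780 = $306,312
Total before cap: $765,780 + $306,312 = $1,072,092
Cap at $1,977,000: $1,072,092 is within the cap, no reduction.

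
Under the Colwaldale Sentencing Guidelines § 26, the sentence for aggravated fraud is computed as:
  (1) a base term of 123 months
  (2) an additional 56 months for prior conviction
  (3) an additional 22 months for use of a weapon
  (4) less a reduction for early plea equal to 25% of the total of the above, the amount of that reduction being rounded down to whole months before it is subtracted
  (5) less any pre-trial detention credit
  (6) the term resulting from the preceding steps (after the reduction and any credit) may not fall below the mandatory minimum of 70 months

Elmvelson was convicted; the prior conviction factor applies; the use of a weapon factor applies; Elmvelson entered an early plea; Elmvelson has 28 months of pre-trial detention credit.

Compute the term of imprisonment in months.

Prior conviction enhancement: +56 months
Use of a weapon enhancement: +22 months
Adjusted term: 123 months + 56 months + 22 months = 201 months
Early plea reduction: 25% of 201 months = 50 months (rounded down)
After reduction: 201 − 50 = 151 months
Less pre-trial detention credit: 151 months − 28 months = 123 months
Minimum 70 months: 123 months meets the minimum, no increase.

123 months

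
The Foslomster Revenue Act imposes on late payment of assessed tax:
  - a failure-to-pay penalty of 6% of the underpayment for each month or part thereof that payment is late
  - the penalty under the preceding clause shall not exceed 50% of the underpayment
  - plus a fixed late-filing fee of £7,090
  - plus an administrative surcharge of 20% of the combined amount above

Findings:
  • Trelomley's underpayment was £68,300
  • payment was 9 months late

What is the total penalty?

£49,488

Accrued rate: 6% × 9 = 54%, capped at 50% → 50%
Failure-to-pay penalty: 50% of £68,300 = £34,150
Penalty before surcharge: £34,150 + £7,090 = £41,240
Administrative surcharge: 20% of £41,240 = £8,248
Total penalty: £41,240 + £8,248 = £49,488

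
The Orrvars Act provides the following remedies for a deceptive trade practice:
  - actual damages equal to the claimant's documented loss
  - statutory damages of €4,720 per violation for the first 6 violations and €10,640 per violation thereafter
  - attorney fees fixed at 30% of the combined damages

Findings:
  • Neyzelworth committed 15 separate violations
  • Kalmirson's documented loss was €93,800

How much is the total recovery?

Total recovery: €283,244

First 6 violations: 6 × €4,720 = €28,320
Remaining violations: (15 − 6) × €10,640 = €95,760
Statutory damages: €28,320 + €95,760 = €124,080
Combined damages: €93,800 + €124,080 = €217,880
Attorney fees: 30% of €217,880 = €65,364
Total recovery: €217,880 + €65,364 = €283,244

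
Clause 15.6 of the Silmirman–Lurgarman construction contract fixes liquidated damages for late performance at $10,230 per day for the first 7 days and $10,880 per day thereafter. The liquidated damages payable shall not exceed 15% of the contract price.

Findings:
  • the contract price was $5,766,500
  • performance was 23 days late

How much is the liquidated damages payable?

Liquidated damages: $245,690

First 7 days: 7 × $10,230 = $71,610
Remaining days: (23 − 7) × $10,880 = $174,080
Accrued per-day damages: $71,610 + $174,080 = $245,690
Cap: 15% of $5,766,500 = $864,975
Cap at $864,975: $245,690 is within the cap, no reduction.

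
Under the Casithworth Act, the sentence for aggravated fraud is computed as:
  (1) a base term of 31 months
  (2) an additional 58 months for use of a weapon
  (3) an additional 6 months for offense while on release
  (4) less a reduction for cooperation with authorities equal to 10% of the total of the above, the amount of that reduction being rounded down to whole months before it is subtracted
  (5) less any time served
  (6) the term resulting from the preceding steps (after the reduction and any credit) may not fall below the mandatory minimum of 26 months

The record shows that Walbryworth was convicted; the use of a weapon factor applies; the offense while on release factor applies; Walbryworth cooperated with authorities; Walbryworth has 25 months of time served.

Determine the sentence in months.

61 months

Use of a weapon enhancement: +58 months
Offense while on release enhancement: +6 months
Adjusted term: 31 months + 58 months + 6 months = 95 months
Cooperation with authorities reduction: 10% of 95 months = 9 months (rounded down)
After reduction: 95 − 9 = 86 months
Less time served: 86 months − 25 months = 61 months
Minimum 26 months: 61 months meets the minimum, no increase.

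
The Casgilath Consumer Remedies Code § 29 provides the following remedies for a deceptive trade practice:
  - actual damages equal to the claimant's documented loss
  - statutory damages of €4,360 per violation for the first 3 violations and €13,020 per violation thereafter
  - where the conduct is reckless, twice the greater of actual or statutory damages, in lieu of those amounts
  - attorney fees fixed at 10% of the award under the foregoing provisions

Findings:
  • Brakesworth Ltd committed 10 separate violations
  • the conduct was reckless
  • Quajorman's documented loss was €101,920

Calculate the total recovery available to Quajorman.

First 3 violations: 3 × €4,360 = €13,080
Remaining violations: (10 − 3) × €13,020 = €91,140
Statutory damages: €13,080 + €91,140 = €104,220
Greater of actual damages (€101,920) or statutory damages (€104,220): €104,220
Doubled: 2 × €104,220 = €208,440
Attorney fees: 10% of €208,440 = €20,844
Total recovery: €208,440 + €20,844 = €229,284

Total recovery: €229,284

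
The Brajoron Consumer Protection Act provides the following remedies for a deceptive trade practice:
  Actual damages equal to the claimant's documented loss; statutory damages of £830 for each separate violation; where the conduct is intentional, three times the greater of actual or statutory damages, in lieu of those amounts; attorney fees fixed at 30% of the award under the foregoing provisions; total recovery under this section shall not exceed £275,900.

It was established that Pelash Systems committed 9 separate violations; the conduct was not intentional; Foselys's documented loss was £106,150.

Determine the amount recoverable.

Statutory damages: 9 × £830 = £7,470
Conduct not intentional: the in-lieu enhancement does not apply.
Actual plus statutory damages: £106,150 + £7,470 = £113,620
Attorney fees: 30% of £113,620 = £34,086
Total before cap: £113,620 + £34,086 = £147,706
Cap at £275,900: £147,706 is within the cap, no reduction.

Total recovery: £147,706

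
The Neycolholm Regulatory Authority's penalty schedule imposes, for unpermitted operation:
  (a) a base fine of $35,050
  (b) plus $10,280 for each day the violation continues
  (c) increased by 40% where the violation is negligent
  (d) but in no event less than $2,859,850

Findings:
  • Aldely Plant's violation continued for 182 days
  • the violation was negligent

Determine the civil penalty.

Per-day component: 182 × $10,280 = $1,870,960
Base plus per-day: $35,050 + $1,870,960 = $1,906,010
Enhancement: 40% of $1,906,010 = $762,404
Enhanced fine: $1,906,010 + $762,404 = $2,668,414
Minimum $2,859,850: $2,668,414 is below the minimum → $2,859,850

$2,859,850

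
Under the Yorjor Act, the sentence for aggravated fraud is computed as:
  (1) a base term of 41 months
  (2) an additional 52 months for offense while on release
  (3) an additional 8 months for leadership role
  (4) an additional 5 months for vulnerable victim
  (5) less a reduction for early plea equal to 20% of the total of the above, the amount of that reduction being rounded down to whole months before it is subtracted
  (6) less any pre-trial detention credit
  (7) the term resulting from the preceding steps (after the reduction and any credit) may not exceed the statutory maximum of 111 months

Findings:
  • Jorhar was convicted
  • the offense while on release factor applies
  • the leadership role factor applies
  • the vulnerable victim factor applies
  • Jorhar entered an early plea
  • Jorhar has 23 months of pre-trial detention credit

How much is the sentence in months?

Sentence: 62 months

Offense while on release enhancement: +52 months
Leadership role enhancement: +8 months
Vulnerable victim enhancement: +5 months
Adjusted term: 41 months + 52 months + 8 months + 5 months = 106 months
Early plea reduction: 20% of 106 months = 21 months (rounded down)
After reduction: 106 − 21 = 85 months
Less pre-trial detention credit: 85 months − 23 months = 62 months
Cap at 111 months: 62 months is within the cap, no reduction.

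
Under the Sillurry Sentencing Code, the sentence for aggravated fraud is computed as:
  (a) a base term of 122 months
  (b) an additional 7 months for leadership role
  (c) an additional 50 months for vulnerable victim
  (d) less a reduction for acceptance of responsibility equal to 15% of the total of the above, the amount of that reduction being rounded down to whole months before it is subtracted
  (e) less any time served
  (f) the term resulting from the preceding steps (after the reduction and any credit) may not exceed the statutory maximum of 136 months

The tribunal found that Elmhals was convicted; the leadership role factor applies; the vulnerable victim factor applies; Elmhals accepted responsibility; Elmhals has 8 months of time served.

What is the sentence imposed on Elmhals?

136 months

Leadership role enhancement: +7 months
Vulnerable victim enhancement: +50 months
Adjusted term: 122 months + 7 months + 50 months = 179 months
Acceptance of responsibility reduction: 15% of 179 months = 26 months (rounded down)
After reduction: 179 − 26 = 153 months
Less time served: 153 months − 8 months = 145 months
Cap at 136 months: 145 months exceeds the cap → 136 months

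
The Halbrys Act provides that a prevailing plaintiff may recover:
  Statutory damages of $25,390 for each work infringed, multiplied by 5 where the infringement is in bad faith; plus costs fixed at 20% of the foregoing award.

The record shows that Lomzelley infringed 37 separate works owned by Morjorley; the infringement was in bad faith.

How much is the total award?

$5,636,580

Statutory damages: 37 × $25,390 = $939,430
Multiplied by 5: 5 × $939,430 = $4,697,150
Costs: 20% of $4,697,150 = $939,430
Award plus costs: $4,697,150 + $939,430 = $5,636,580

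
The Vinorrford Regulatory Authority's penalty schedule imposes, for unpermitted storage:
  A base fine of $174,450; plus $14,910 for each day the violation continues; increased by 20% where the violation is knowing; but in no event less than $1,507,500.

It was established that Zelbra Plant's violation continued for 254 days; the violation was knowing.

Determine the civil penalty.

$4,753,908

Per-day component: 254 × $14,910 = $3,787,140
Base plus per-day: $174,450 + $3,787,140 = $3,961,590
Enhancement: 20% of $3,961,590 = $792,318
Enhanced fine: $3,961,590 + $792,318 = $4,753,908
Minimum $1,507,500: $4,753,908 meets the minimum, no increase.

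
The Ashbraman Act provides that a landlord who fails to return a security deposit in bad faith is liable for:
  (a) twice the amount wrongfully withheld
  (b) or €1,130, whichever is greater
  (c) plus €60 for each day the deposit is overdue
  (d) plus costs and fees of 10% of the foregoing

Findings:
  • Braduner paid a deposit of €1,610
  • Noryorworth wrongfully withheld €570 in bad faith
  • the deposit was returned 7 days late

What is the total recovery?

€1,716

Doubled: 2 × €570 = €1,140
Minimum €1,130: €1,140 meets the minimum, no increase.
Late-return penalty: 7 × €60 = €420
Damages plus late penalty: €1,140 + €420 = €1,560
Costs and fees: 10% of €1,560 = €156
Total recovery: €1,560 + €156 = €1,716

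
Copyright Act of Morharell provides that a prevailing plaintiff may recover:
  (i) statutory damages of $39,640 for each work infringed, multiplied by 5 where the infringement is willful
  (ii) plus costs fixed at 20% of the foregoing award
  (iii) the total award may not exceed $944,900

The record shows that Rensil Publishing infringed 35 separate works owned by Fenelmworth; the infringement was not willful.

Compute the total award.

Statutory damages: 35 × $39,640 = $1,387,400
Infringement not willful: no ×5 enhancement.
Costs: 20% of $1,387,400 = $277,480
Award plus costs: $1,387,400 + $277,480 = $1,664,880
Cap at $944,900: $1,664,880 exceeds the cap → $944,900

$944,900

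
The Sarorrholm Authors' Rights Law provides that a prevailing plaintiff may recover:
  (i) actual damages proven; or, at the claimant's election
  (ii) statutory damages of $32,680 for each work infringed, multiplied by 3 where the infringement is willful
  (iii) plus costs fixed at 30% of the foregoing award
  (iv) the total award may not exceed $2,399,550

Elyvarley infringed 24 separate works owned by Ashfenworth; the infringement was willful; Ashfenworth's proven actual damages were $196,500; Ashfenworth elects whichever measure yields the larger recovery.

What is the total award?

$2,399,550

Statutory damages: 24 × $32,680 = $784,320
Trebled: 3 × $784,320 = $2,352,960
Greater of actual damages ($196,500) or enhanced statutory damages ($2,352,960): $2,352,960
Costs: 30% of $2,352,960 = $705,888
Award plus costs: $2,352,960 + $705,888 = $3,058,848
Cap at $2,399,550: $3,058,848 exceeds the cap → $2,399,550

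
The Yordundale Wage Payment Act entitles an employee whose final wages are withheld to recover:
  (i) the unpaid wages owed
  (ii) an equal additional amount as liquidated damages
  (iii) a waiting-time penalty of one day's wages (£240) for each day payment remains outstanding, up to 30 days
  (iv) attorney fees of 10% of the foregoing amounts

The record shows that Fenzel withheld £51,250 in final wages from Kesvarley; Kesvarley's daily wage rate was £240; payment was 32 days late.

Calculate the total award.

Liquidated damages (equal amount): £51,250
Penalty days: min(32, 30) = 30
Waiting-time penalty: 30 × £240 = £7,200
Subtotal: £51,250 + £51,250 + £7,200 = £109,700
Attorney fees: 10% of £109,700 = £10,970
Total award: £109,700 + £10,970 = £120,670

£120,670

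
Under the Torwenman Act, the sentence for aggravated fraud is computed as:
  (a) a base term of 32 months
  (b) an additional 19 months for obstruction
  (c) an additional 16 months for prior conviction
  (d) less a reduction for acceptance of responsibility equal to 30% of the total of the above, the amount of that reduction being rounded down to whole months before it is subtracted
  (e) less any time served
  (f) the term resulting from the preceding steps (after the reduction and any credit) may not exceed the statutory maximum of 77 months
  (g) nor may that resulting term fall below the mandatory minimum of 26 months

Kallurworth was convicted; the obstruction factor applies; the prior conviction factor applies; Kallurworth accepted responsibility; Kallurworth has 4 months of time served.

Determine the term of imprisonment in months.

Obstruction enhancement: +19 months
Prior conviction enhancement: +16 months
Adjusted term: 32 months + 19 months + 16 months = 67 months
Acceptance of responsibility reduction: 30% of 67 months = 20 months (rounded down)
After reduction: 67 − 20 = 47 months
Less time served: 47 months − 4 months = 43 months
Cap at 77 months: 43 months is within the cap, no reduction.
Minimum 26 months: 43 months meets the minimum, no increase.

43 months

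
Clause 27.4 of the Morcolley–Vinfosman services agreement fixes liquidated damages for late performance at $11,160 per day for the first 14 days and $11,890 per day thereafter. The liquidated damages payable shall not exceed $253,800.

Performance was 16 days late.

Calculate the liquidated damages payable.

Liquidated damages: $180,020

First 14 days: 14 × $11,160 = $156,240
Remaining days: (16 − 14) × $11,890 = $23,780
Accrued per-day damages: $156,240 + $23,780 = $180,020
Cap at $253,800: $180,020 is within the cap, no reduction.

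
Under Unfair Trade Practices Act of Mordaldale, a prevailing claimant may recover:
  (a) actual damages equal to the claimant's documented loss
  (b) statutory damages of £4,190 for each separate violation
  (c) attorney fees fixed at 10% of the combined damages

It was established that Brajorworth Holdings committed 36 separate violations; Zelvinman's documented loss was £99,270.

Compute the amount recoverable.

£275,121

Statutory damages: 36 × £4,190 = £150,840
Combined damages: £99,270 + £150,840 = £250,110
Attorney fees: 10% of £250,110 = £25,011
Total recovery: £250,110 + £25,011 = £275,121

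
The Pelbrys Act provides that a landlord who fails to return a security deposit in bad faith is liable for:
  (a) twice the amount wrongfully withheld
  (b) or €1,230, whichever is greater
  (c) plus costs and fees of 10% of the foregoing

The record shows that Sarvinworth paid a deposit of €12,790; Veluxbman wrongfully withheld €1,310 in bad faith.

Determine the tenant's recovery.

€2,882

Doubled: 2 × €1,310 = €2,620
Minimum €1,230: €2,620 meets the minimum, no increase.
Costs and fees: 10% of €2,620 = €262
Total recovery: €2,620 + €262 = €2,882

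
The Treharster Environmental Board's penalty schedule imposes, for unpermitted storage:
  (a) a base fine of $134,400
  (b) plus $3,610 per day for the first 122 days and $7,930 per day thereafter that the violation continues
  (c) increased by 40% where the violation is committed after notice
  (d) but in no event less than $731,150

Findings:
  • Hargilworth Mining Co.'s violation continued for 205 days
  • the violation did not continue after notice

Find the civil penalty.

First 122 days: 122 × $3,610 = $440,420
Remaining days: (205 − 122) × $7,930 = $658,190
Per-day component: $440,420 + $658,190 = $1,098,610
Base plus per-day: $134,400 + $1,098,610 = $1,233,010
The violation did not continue after notice: no 40% increase.
Minimum $731,150: $1,233,010 meets the minimum, no increase.

$1,233,010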